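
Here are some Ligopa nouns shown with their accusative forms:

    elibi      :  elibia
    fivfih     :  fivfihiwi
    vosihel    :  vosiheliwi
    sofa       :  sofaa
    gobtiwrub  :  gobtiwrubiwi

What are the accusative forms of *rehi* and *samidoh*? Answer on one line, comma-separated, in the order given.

rehia, samidohiwi

Looking at the final sound of each stem: -iwi when the stem ends in a consonant (*fivfih*, *vosihel*, *gobtiwrub*); -a when the stem ends in a vowel (*elibi*, *sofa*).
Since the final sound of *rehi* is /i/ (a vowel), it takes -a, giving *rehia*.
Since the final sound of *samidoh* is /h/ (a consonant), it takes -iwi, giving *samidohiwi*.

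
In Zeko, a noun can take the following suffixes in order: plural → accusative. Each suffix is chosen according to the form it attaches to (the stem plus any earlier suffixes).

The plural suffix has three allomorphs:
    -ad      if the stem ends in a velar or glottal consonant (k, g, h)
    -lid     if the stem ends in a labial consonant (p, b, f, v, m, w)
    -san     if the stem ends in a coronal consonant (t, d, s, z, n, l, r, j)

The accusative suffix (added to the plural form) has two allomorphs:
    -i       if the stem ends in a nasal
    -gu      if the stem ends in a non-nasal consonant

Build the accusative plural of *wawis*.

*wawis* — final consonant /s/ (coronal) → -san → *wawissan*.
The plural form *wawissan*: final consonant = /n/, a nasal → -i → *wawissani*.

wawissani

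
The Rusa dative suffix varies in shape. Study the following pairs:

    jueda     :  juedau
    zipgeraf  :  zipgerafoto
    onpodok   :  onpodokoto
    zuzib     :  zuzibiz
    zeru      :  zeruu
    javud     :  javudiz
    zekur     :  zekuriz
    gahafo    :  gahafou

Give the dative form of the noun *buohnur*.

The suffix is conditioned by the final sound: -oto when the stem ends in a voiceless consonant (*zipgeraf*, *onpodok*); -iz when the stem ends in a voiced consonant (*zuzib*, *javud*, *zekur*); -u when the stem ends in a vowel (*jueda*, *zeru*, *gahafo*).
Since the final sound of *buohnur* is /r/ (a voiced consonant), it takes -iz, giving *buohnuriz*.

buohnuriz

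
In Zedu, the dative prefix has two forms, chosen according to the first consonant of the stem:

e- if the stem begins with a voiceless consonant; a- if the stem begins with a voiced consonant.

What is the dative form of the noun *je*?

aje

Since the first consonant of *je* is /j/ (voiced), it takes a-, giving *aje*.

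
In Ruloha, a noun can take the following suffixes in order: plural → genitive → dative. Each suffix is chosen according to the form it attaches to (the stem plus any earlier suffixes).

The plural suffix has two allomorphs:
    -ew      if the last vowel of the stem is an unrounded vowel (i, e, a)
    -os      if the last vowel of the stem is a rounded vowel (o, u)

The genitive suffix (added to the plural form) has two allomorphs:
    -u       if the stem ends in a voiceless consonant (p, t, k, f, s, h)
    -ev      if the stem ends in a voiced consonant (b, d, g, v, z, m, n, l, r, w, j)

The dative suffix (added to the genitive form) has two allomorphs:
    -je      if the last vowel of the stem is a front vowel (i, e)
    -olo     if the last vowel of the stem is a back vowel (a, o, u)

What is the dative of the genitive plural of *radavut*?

radavutosuolo

Since the last vowel of *radavut* is /u/ (a rounded vowel), it takes -os, giving *radavutos*.
Since the final consonant of the plural form *radavutos* is /s/ (voiceless), it takes -u, giving *radavutosu*.
Since the last vowel of the genitive form *radavutosu* is /u/ (a back vowel), it takes -olo, giving *radavutosuolo*.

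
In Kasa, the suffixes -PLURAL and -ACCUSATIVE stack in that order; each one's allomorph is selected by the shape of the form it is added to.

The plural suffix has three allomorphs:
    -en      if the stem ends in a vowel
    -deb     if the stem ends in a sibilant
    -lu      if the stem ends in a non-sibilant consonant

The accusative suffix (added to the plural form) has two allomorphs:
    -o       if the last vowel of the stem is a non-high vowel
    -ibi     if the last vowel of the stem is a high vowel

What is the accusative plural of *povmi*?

povmieno

Since the final sound of *povmi* is /i/ (a vowel), it takes -en, giving *povmien*.
Since the last vowel of the plural form *povmien* is /e/ (a non-high vowel), it takes -o, giving *povmieno*.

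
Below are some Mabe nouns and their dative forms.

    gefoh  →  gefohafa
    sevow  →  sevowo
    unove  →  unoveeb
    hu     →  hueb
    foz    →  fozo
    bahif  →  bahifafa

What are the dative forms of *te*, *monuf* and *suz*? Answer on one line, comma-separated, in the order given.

The pattern is voicing of the final sound: -afa when the stem ends in a voiceless consonant (*gefoh*, *bahif*); -o when the stem ends in a voiced consonant (*sevow*, *foz*); -eb when the stem ends in a vowel (*unove*, *hu*).
The final sound of *te* is /e/, which is a vowel, so the suffix is -eb, giving *teeb*.
The final sound of *monuf* is /f/, which is a voiceless consonant, so the suffix is -afa, giving *monufafa*.
The final sound of *suz* is /z/, which is a voiced consonant, so the suffix is -o, giving *suzo*.

teeb, monufafa, suzo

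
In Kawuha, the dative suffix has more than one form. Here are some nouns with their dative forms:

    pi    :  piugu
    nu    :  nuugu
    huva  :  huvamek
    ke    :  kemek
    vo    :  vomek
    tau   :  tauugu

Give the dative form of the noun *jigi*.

The suffix is conditioned by the last vowel: -ugu when the last vowel of the stem is a high vowel (*pi*, *nu*, *tau*); -mek when the last vowel of the stem is a non-high vowel (*huva*, *ke*, *vo*).
The last vowel of *jigi* is /i/, which is a high vowel, so the suffix is -ugu, giving *jigiugu*.

jigiugu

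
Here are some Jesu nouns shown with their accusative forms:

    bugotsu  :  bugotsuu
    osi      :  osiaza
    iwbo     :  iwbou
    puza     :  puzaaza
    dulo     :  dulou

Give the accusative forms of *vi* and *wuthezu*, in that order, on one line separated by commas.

viaza, wuthezuu

Looking at the last vowel of each stem: -u when the last vowel of the stem is a rounded vowel (*bugotsu*, *iwbo*, *dulo*); -aza when the last vowel of the stem is an unrounded vowel (*osi*, *puza*).
*vi* — last vowel /i/ (an unrounded vowel) → -aza → *viaza*.
Since the last vowel of *wuthezu* is /u/ (a rounded vowel), it takes -u, giving *wuthezuu*.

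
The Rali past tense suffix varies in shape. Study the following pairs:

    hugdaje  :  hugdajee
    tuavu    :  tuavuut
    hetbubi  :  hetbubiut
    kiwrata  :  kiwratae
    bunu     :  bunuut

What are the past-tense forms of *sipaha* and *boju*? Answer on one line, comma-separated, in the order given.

sipahae, bojuut

The alternation tracks the last vowel of the stem — -ut when the last vowel of the stem is a high vowel (*tuavu*, *hetbubi*, *bunu*); -e when the last vowel of the stem is a non-high vowel (*hugdaje*, *kiwrata*).
*sipaha*: last vowel = /a/, a non-high vowel → -e → *sipahae*.
The last vowel of *boju* is /u/, which is a high vowel, so the suffix is -ut, giving *bojuut*.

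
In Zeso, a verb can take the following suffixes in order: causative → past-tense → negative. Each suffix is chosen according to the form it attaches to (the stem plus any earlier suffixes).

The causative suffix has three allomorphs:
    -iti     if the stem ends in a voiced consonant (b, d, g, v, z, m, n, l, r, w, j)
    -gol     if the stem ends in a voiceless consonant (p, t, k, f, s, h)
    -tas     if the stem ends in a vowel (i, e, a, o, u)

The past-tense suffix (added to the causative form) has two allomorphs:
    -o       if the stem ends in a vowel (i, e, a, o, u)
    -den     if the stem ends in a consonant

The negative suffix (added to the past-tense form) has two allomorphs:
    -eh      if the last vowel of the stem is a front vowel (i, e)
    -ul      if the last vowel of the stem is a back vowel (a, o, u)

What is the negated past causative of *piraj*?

The final sound of *piraj* is /j/, which is a voiced consonant, so the causative suffix is -iti, giving *pirajiti*.
The causative form *pirajiti*: final sound = /i/, a vowel → -o → *pirajitio*.
Since the last vowel of the past-tense form *pirajitio* is /o/ (a back vowel), it takes -ul, giving *pirajitioul*.

pirajitioul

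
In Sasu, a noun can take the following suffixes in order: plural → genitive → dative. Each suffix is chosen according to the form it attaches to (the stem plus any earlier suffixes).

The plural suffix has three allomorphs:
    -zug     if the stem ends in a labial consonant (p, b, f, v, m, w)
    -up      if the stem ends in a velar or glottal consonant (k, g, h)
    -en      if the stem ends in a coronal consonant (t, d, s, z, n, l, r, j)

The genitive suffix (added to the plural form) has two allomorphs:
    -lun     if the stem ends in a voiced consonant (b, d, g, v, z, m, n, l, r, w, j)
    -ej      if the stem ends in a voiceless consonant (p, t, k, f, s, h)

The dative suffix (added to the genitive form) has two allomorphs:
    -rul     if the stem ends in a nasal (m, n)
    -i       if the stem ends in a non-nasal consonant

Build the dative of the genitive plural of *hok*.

The final consonant of *hok* is /k/, which is velar/glottal, so the plural suffix is -up, giving *hokup*.
The plural form *hokup* — final consonant /p/ (voiceless) → -ej → *hokupej*.
Since the final consonant of the genitive form *hokupej* is /j/ (non-nasal), it takes -i, giving *hokupeji*.

hokupeji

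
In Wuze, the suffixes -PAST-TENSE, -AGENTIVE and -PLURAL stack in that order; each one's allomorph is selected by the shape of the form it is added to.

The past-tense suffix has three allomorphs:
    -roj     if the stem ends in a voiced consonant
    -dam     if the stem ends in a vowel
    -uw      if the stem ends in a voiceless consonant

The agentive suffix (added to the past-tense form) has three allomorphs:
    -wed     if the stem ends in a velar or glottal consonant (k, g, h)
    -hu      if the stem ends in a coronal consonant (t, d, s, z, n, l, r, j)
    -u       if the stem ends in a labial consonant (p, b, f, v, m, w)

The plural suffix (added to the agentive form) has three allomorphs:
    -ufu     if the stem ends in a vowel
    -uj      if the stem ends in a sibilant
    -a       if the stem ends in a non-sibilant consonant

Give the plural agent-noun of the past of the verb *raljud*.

*raljud*: final sound = /d/, a voiced consonant → -roj → *raljudroj*.
The final consonant of the past-tense form *raljudroj* is /j/, which is coronal, so the agentive suffix is -hu, giving *raljudrojhu*.
The agentive form *raljudrojhu* — final sound /u/ (a vowel) → -ufu → *raljudrojhuufu*.

raljudrojhuufu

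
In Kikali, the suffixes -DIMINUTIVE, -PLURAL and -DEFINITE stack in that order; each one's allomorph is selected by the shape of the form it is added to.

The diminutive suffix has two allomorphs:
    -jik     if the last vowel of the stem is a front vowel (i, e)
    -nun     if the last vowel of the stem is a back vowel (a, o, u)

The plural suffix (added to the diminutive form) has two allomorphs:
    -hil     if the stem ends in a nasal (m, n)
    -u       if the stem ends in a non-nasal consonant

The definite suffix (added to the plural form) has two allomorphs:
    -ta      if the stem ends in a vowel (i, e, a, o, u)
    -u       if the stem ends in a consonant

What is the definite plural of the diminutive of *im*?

The last vowel of *im* is /i/, which is a front vowel, so the diminutive suffix is -jik, giving *imjik*.
Since the final consonant of the diminutive form *imjik* is /k/ (non-nasal), it takes -u, giving *imjiku*.
The plural form *imjiku*: final sound = /u/, a vowel → -ta → *imjikuta*.

imjikuta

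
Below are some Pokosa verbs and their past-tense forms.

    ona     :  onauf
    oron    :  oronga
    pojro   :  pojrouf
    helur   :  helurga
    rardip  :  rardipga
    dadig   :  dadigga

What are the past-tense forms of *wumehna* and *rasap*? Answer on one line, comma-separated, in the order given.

wumehnauf, rasapga

Looking at the final sound of each stem: -ga when the stem ends in a consonant (*oron*, *helur*, *rardip*, *dadig*); -uf when the stem ends in a vowel (*ona*, *pojro*).
*wumehna*: final sound = /a/, a vowel → -uf → *wumehnauf*.
Since the final sound of *rasap* is /p/ (a consonant), it takes -ga, giving *rasapga*.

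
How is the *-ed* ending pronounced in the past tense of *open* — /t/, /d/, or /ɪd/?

/d/

The stem *open* ends in a voiced sound other than /d/.
The -ed suffix is realized as /ɪd/ after /t, d/; as /t/ after other voiceless consonants; and as /d/ after other voiced sounds.
So -ed on *open* is pronounced /d/.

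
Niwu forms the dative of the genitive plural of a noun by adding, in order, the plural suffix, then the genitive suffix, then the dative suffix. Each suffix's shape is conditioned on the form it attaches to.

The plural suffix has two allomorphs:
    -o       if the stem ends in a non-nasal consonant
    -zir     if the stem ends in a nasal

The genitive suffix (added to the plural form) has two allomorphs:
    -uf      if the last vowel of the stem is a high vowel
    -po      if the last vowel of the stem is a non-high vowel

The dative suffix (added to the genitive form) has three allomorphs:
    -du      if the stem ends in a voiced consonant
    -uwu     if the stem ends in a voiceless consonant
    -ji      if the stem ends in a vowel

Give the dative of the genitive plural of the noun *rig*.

*rig* — final consonant /g/ (non-nasal) → -o → *rigo*.
The last vowel of the plural form *rigo* is /o/, which is a non-high vowel, so the genitive suffix is -po, giving *rigopo*.
The genitive form *rigopo*: final sound = /o/, a vowel → -ji → *rigopoji*.

rigopoji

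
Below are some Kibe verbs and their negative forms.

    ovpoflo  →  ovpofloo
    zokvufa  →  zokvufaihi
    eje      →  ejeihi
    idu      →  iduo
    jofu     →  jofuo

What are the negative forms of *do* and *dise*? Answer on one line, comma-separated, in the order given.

Looking at the last vowel of each stem: -o when the last vowel of the stem is a rounded vowel (*ovpoflo*, *idu*, *jofu*); -ihi when the last vowel of the stem is an unrounded vowel (*zokvufa*, *eje*).
The last vowel of *do* is /o/, which is a rounded vowel, so the suffix is -o, giving *doo*.
*dise* — last vowel /e/ (an unrounded vowel) → -ihi → *diseihi*.

doo, diseihi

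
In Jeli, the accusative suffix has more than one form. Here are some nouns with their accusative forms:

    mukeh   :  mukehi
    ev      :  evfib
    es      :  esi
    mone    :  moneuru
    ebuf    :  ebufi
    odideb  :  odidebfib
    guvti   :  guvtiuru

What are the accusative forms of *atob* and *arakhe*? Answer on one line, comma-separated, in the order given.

Looking at the final sound of each stem: -i when the stem ends in a voiceless consonant (*mukeh*, *es*, *ebuf*); -fib when the stem ends in a voiced consonant (*ev*, *odideb*); -uru when the stem ends in a vowel (*mone*, *guvti*).
*atob*: final sound = /b/, a voiced consonant → -fib → *atobfib*.
Since the final sound of *arakhe* is /e/ (a vowel), it takes -uru, giving *arakheuru*.

atobfib, arakheuru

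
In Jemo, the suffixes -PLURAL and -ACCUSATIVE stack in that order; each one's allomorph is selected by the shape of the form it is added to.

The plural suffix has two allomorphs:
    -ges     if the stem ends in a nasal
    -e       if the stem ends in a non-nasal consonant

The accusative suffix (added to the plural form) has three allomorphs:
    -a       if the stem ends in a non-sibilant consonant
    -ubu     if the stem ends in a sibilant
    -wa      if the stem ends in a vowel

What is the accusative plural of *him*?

*him* — final consonant /m/ (a nasal) → -ges → *himges*.
The final sound of the plural form *himges* is /s/, which is a sibilant, so the accusative suffix is -ubu, giving *himgesubu*.

himgesubu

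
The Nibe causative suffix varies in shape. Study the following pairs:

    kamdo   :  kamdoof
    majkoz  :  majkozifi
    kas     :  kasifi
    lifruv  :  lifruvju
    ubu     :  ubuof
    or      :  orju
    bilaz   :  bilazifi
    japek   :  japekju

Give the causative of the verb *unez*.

unezifi

The alternation tracks the final sound of the stem — -ifi when the stem ends in a sibilant (*majkoz*, *kas*, *bilaz*); -ju when the stem ends in a non-sibilant consonant (*lifruv*, *or*, *japek*); -of when the stem ends in a vowel (*kamdo*, *ubu*).
Since the final sound of *unez* is /z/ (a sibilant), it takes -ifi, giving *unezifi*.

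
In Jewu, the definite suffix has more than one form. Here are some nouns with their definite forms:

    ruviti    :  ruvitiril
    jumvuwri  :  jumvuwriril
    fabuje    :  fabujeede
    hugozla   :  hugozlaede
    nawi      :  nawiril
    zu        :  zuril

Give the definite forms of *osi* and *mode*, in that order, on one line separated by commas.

The alternation tracks the last vowel of the stem — -ril when the last vowel of the stem is a high vowel (*ruviti*, *jumvuwri*, *nawi*, *zu*); -ede when the last vowel of the stem is a non-high vowel (*fabuje*, *hugozla*).
*osi* — last vowel /i/ (a high vowel) → -ril → *osiril*.
*mode* — last vowel /e/ (a non-high vowel) → -ede → *modeede*.

osiril, modeede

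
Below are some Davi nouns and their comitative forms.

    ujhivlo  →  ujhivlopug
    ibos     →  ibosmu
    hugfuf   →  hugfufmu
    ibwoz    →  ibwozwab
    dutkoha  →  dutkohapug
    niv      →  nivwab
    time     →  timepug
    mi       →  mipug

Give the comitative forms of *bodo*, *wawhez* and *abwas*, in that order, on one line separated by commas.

bodopug, wawhezwab, abwasmu

The alternation tracks the final sound of the stem — -mu when the stem ends in a voiceless consonant (*ibos*, *hugfuf*); -wab when the stem ends in a voiced consonant (*ibwoz*, *niv*); -pug when the stem ends in a vowel (*ujhivlo*, *dutkoha*, *time*, *mi*).
The final sound of *bodo* is /o/, which is a vowel, so the suffix is -pug, giving *bodopug*.
*wawhez* — final sound /z/ (a voiced consonant) → -wab → *wawhezwab*.
The final sound of *abwas* is /s/, which is a voiceless consonant, so the suffix is -mu, giving *abwasmu*.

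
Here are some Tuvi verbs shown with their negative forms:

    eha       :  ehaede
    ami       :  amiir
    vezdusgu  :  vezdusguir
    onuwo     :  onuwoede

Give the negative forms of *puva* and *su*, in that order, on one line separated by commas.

puvaede, suir

The suffix is conditioned by the last vowel: -ir when the last vowel of the stem is a high vowel (*ami*, *vezdusgu*); -ede when the last vowel of the stem is a non-high vowel (*eha*, *onuwo*).
*puva*: last vowel = /a/, a non-high vowel → -ede → *puvaede*.
Since the last vowel of *su* is /u/ (a high vowel), it takes -ir, giving *suir*.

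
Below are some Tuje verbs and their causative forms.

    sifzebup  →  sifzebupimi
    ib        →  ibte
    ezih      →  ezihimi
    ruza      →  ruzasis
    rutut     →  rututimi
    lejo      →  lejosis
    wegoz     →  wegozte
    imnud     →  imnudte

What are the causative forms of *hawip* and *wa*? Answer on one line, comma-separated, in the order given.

The alternation tracks the final sound of the stem — -imi when the stem ends in a voiceless consonant (*sifzebup*, *ezih*, *rutut*); -te when the stem ends in a voiced consonant (*ib*, *wegoz*, *imnud*); -sis when the stem ends in a vowel (*ruza*, *lejo*).
Since the final sound of *hawip* is /p/ (a voiceless consonant), it takes -imi, giving *hawipimi*.
The final sound of *wa* is /a/, which is a vowel, so the suffix is -sis, giving *wasis*.

hawipimi, wasis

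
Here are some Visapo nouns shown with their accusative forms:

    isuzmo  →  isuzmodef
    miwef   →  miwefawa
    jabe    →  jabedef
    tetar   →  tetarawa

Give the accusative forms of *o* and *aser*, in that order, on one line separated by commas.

odef, aserawa

The alternation tracks the final sound of the stem — -awa when the stem ends in a consonant (*miwef*, *tetar*); -def when the stem ends in a vowel (*isuzmo*, *jabe*).
*o*: final sound = /o/, a vowel → -def → *odef*.
The final sound of *aser* is /r/, which is a consonant, so the suffix is -awa, giving *aserawa*.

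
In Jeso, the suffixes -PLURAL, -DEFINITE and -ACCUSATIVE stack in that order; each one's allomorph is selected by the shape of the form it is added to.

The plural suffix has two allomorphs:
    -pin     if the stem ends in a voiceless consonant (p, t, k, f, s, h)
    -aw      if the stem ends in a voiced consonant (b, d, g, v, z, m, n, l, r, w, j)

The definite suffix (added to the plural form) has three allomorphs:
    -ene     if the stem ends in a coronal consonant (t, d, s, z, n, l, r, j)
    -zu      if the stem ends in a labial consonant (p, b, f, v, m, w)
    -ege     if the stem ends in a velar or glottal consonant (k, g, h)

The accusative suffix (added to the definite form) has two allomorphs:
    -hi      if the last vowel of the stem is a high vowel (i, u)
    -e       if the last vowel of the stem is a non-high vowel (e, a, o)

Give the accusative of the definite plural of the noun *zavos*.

*zavos* — final consonant /s/ (voiceless) → -pin → *zavospin*.
Since the final consonant of the plural form *zavospin* is /n/ (coronal), it takes -ene, giving *zavospinene*.
The definite form *zavospinene* — last vowel /e/ (a non-high vowel) → -e → *zavospinenee*.

zavospinenee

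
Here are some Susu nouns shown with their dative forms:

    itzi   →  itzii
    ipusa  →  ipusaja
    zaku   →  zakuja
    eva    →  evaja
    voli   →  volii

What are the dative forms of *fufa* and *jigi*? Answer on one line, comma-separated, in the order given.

fufaja, jigii

Looking at the last vowel of each stem: -i when the last vowel of the stem is a front vowel (*itzi*, *voli*); -ja when the last vowel of the stem is a back vowel (*ipusa*, *zaku*, *eva*).
*fufa* — last vowel /a/ (a back vowel) → -ja → *fufaja*.
The last vowel of *jigi* is /i/, which is a front vowel, so the suffix is -i, giving *jigii*.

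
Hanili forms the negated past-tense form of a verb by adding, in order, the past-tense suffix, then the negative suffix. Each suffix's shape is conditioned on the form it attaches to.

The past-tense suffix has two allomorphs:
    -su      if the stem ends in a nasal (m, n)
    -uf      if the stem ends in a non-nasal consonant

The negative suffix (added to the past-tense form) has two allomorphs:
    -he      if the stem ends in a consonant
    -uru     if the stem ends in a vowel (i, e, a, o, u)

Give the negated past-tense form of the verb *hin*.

hinsuuru

Since the final consonant of *hin* is /n/ (a nasal), it takes -su, giving *hinsu*.
The past-tense form *hinsu* — final sound /u/ (a vowel) → -uru → *hinsuuru*.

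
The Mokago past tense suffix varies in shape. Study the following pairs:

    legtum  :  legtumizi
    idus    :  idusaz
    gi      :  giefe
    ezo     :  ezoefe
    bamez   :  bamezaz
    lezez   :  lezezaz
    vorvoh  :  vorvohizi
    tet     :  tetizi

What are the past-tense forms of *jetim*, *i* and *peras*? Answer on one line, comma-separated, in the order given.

Looking at the final sound of each stem: -az when the stem ends in a sibilant (*idus*, *bamez*, *lezez*); -izi when the stem ends in a non-sibilant consonant (*legtum*, *vorvoh*, *tet*); -efe when the stem ends in a vowel (*gi*, *ezo*).
Since the final sound of *jetim* is /m/ (a non-sibilant consonant), it takes -izi, giving *jetimizi*.
Since the final sound of *i* is /i/ (a vowel), it takes -efe, giving *iefe*.
*peras* — final sound /s/ (a sibilant) → -az → *perasaz*.

jetimizi, iefe, perasaz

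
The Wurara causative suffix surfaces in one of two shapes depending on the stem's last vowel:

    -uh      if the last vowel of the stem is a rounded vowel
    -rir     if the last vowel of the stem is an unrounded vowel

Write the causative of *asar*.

The last vowel of *asar* is /a/, which is an unrounded vowel, so the suffix is -rir, giving *asarrir*.

asarrir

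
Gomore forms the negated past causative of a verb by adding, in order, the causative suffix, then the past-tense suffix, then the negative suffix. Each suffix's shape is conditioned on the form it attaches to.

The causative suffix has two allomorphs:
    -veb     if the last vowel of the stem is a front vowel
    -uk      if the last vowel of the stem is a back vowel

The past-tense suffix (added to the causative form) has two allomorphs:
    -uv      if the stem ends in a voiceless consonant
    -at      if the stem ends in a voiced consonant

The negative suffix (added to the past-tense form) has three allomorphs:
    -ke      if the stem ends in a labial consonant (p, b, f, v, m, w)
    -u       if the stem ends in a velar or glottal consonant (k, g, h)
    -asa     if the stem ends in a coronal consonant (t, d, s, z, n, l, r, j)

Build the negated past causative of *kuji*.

kujivebatasa

*kuji* — last vowel /i/ (a front vowel) → -veb → *kujiveb*.
The causative form *kujiveb* — final consonant /b/ (voiced) → -at → *kujivebat*.
The past-tense form *kujivebat*: final consonant = /t/, coronal → -asa → *kujivebatasa*.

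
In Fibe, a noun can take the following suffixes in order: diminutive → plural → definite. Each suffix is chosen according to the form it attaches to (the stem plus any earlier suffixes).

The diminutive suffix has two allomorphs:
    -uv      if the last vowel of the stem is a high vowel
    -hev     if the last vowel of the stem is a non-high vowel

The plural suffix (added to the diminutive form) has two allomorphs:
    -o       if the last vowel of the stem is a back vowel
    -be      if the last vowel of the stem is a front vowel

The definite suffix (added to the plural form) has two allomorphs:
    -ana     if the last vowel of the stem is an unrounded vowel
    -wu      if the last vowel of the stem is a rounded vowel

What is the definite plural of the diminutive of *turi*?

*turi* — last vowel /i/ (a high vowel) → -uv → *turiuv*.
The last vowel of the diminutive form *turiuv* is /u/, which is a back vowel, so the plural suffix is -o, giving *turiuvo*.
Since the last vowel of the plural form *turiuvo* is /o/ (a rounded vowel), it takes -wu, giving *turiuvowu*.

turiuvowu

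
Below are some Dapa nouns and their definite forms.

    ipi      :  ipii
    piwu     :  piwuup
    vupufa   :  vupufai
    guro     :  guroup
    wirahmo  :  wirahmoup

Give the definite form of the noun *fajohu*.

The pattern is rounding harmony: -up when the last vowel of the stem is a rounded vowel (*piwu*, *guro*, *wirahmo*); -i when the last vowel of the stem is an unrounded vowel (*ipi*, *vupufa*).
*fajohu* — last vowel /u/ (a rounded vowel) → -up → *fajohuup*.

fajohuup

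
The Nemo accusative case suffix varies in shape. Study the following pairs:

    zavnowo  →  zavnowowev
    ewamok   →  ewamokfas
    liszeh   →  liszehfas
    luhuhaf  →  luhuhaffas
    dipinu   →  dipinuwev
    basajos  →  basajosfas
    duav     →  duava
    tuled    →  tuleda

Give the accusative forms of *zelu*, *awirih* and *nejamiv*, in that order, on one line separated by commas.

The alternation tracks the final sound of the stem — -fas when the stem ends in a voiceless consonant (*ewamok*, *liszeh*, *luhuhaf*, *basajos*); -a when the stem ends in a voiced consonant (*duav*, *tuled*); -wev when the stem ends in a vowel (*zavnowo*, *dipinu*).
The final sound of *zelu* is /u/, which is a vowel, so the suffix is -wev, giving *zeluwev*.
*awirih* — final sound /h/ (a voiceless consonant) → -fas → *awirihfas*.
Since the final sound of *nejamiv* is /v/ (a voiced consonant), it takes -a, giving *nejamiva*.

zeluwev, awirihfas, nejamiva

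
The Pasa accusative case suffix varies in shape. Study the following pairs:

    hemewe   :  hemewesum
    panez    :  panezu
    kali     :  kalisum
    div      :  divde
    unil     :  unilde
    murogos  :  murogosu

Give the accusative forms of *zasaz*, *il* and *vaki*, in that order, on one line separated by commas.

The pattern is sibilance of the final sound: -u when the stem ends in a sibilant (*panez*, *murogos*); -de when the stem ends in a non-sibilant consonant (*div*, *unil*); -sum when the stem ends in a vowel (*hemewe*, *kali*).
*zasaz* — final sound /z/ (a sibilant) → -u → *zasazu*.
*il*: final sound = /l/, a non-sibilant consonant → -de → *ilde*.
*vaki* — final sound /i/ (a vowel) → -sum → *vakisum*.

zasazu, ilde, vakisum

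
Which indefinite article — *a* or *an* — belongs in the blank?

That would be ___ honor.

The indefinite article is chosen by the initial *sound* of the following word, not its spelling.
*honor* begins with the sound /ɒ/ (silent h) — a vowel sound.
So the article is *an*: That would be an honor.

an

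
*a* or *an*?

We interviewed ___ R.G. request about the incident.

The indefinite article is chosen by the initial *sound* of the following word, not its spelling.
The initialism *R.G.* is read letter by letter; the first letter, R, is pronounced /ɑr/, which begins with a vowel sound.
So the article is *an*: We interviewed an R.G. request about the incident.

an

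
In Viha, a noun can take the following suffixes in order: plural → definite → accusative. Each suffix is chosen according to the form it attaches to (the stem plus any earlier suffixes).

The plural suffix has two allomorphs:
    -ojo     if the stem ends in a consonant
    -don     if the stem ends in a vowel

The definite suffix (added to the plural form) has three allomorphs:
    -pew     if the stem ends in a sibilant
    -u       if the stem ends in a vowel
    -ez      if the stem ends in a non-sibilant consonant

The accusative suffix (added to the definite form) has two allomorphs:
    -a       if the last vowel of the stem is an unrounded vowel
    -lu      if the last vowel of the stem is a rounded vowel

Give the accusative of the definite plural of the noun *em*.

The final sound of *em* is /m/, which is a consonant, so the plural suffix is -ojo, giving *emojo*.
The final sound of the plural form *emojo* is /o/, which is a vowel, so the definite suffix is -u, giving *emojou*.
The definite form *emojou* — last vowel /u/ (a rounded vowel) → -lu → *emojoulu*.

emojoulu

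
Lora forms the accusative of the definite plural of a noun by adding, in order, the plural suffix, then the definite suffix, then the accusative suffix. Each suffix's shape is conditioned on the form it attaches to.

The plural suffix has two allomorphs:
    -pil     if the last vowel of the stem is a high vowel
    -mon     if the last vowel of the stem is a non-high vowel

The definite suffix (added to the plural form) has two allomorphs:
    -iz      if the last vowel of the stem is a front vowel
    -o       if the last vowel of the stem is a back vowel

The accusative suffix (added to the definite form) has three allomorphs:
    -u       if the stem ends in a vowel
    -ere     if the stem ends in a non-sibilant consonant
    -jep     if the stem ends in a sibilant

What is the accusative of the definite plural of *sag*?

sagmonou

*sag* — last vowel /a/ (a non-high vowel) → -mon → *sagmon*.
The last vowel of the plural form *sagmon* is /o/, which is a back vowel, so the definite suffix is -o, giving *sagmono*.
Since the final sound of the definite form *sagmono* is /o/ (a vowel), it takes -u, giving *sagmonou*.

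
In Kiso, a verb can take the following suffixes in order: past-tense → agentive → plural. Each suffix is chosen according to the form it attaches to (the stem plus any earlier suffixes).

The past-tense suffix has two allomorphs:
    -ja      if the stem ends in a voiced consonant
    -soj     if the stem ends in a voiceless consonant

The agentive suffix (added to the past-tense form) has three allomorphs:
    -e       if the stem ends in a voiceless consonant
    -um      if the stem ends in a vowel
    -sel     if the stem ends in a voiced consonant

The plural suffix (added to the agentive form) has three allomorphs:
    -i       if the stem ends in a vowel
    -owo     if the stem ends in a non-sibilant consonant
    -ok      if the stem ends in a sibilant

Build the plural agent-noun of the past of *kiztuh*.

kiztuhsojselowo

The final consonant of *kiztuh* is /h/, which is voiceless, so the past-tense suffix is -soj, giving *kiztuhsoj*.
Since the final sound of the past-tense form *kiztuhsoj* is /j/ (a voiced consonant), it takes -sel, giving *kiztuhsojsel*.
The agentive form *kiztuhsojsel*: final sound = /l/, a non-sibilant consonant → -owo → *kiztuhsojselowo*.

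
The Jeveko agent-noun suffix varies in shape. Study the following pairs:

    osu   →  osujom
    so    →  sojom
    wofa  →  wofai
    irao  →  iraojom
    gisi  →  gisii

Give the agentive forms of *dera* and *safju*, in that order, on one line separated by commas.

derai, safjujom

Looking at the last vowel of each stem: -jom when the last vowel of the stem is a rounded vowel (*osu*, *so*, *irao*); -i when the last vowel of the stem is an unrounded vowel (*wofa*, *gisi*).
*dera*: last vowel = /a/, an unrounded vowel → -i → *derai*.
Since the last vowel of *safju* is /u/ (a rounded vowel), it takes -jom, giving *safjujom*.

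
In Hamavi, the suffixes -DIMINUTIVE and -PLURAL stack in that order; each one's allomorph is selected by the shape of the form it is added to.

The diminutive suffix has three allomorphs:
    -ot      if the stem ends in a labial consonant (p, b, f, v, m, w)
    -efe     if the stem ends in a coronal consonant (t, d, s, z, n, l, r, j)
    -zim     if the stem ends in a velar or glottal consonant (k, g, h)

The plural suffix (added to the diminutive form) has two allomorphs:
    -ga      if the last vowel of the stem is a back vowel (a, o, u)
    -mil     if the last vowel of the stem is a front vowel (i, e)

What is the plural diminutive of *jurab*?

Since the final consonant of *jurab* is /b/ (labial), it takes -ot, giving *jurabot*.
The diminutive form *jurabot* — last vowel /o/ (a back vowel) → -ga → *jurabotga*.

jurabotga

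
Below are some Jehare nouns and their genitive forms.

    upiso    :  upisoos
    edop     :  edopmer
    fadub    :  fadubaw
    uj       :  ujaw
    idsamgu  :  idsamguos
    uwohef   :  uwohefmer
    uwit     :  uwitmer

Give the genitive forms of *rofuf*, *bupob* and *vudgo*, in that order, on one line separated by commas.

rofufmer, bupobaw, vudgoos

Looking at the final sound of each stem: -mer when the stem ends in a voiceless consonant (*edop*, *uwohef*, *uwit*); -aw when the stem ends in a voiced consonant (*fadub*, *uj*); -os when the stem ends in a vowel (*upiso*, *idsamgu*).
*rofuf*: final sound = /f/, a voiceless consonant → -mer → *rofufmer*.
*bupob*: final sound = /b/, a voiced consonant → -aw → *bupobaw*.
*vudgo*: final sound = /o/, a vowel → -os → *vudgoos*.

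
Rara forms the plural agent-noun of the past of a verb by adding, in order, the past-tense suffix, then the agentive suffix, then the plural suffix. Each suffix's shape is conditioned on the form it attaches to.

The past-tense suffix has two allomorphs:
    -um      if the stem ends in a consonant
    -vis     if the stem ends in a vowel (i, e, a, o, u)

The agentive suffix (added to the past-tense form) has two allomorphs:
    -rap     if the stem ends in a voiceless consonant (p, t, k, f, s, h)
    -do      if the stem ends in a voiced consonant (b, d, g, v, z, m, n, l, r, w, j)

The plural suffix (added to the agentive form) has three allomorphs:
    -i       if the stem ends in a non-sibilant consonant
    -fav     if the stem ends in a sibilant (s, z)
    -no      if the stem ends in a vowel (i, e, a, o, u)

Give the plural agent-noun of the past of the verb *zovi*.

zovivisrapi

Since the final sound of *zovi* is /i/ (a vowel), it takes -vis, giving *zovivis*.
The final consonant of the past-tense form *zovivis* is /s/, which is voiceless, so the agentive suffix is -rap, giving *zovivisrap*.
The final sound of the agentive form *zovivisrap* is /p/, which is a non-sibilant consonant, so the plural suffix is -i, giving *zovivisrapi*.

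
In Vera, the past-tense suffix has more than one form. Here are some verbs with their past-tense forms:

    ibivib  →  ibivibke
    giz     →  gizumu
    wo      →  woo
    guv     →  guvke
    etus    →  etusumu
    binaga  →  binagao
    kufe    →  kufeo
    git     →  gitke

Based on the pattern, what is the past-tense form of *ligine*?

The alternation tracks the final sound of the stem — -umu when the stem ends in a sibilant (*giz*, *etus*); -ke when the stem ends in a non-sibilant consonant (*ibivib*, *guv*, *git*); -o when the stem ends in a vowel (*wo*, *binaga*, *kufe*).
The final sound of *ligine* is /e/, which is a vowel, so the suffix is -o, giving *ligineo*.

ligineo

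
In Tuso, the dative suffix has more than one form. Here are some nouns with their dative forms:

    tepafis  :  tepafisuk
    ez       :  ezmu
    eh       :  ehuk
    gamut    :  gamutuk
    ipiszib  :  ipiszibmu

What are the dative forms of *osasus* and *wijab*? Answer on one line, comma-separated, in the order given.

The suffix is conditioned by the final consonant: -uk when the stem ends in a voiceless consonant (*tepafis*, *eh*, *gamut*); -mu when the stem ends in a voiced consonant (*ez*, *ipiszib*).
The final consonant of *osasus* is /s/, which is voiceless, so the suffix is -uk, giving *osasusuk*.
The final consonant of *wijab* is /b/, which is voiced, so the suffix is -mu, giving *wijabmu*.

osasusuk, wijabmu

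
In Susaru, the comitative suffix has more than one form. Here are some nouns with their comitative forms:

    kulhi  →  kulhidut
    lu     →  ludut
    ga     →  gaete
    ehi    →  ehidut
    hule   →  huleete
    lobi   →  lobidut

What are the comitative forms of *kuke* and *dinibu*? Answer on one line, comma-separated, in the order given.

kukeete, dinibudut

The pattern is height harmony: -dut when the last vowel of the stem is a high vowel (*kulhi*, *lu*, *ehi*, *lobi*); -ete when the last vowel of the stem is a non-high vowel (*ga*, *hule*).
The last vowel of *kuke* is /e/, which is a non-high vowel, so the suffix is -ete, giving *kukeete*.
The last vowel of *dinibu* is /u/, which is a high vowel, so the suffix is -dut, giving *dinibudut*.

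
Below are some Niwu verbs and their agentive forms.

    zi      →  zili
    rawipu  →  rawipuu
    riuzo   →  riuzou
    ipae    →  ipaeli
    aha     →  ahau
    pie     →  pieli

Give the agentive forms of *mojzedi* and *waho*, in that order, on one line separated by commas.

The suffix is conditioned by the last vowel: -li when the last vowel of the stem is a front vowel (*zi*, *ipae*, *pie*); -u when the last vowel of the stem is a back vowel (*rawipu*, *riuzo*, *aha*).
*mojzedi*: last vowel = /i/, a front vowel → -li → *mojzedili*.
*waho* — last vowel /o/ (a back vowel) → -u → *wahou*.

mojzedili, wahou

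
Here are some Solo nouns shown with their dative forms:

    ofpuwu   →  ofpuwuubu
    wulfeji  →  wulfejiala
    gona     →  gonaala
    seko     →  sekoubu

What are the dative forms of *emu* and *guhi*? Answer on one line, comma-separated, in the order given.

Looking at the last vowel of each stem: -ubu when the last vowel of the stem is a rounded vowel (*ofpuwu*, *seko*); -ala when the last vowel of the stem is an unrounded vowel (*wulfeji*, *gona*).
The last vowel of *emu* is /u/, which is a rounded vowel, so the suffix is -ubu, giving *emuubu*.
The last vowel of *guhi* is /i/, which is an unrounded vowel, so the suffix is -ala, giving *guhiala*.

emuubu, guhiala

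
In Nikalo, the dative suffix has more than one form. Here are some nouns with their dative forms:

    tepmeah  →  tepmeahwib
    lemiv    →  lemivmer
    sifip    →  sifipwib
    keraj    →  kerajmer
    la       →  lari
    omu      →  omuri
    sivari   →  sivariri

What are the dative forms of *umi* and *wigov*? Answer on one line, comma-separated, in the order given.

umiri, wigovmer

The alternation tracks the final sound of the stem — -wib when the stem ends in a voiceless consonant (*tepmeah*, *sifip*); -mer when the stem ends in a voiced consonant (*lemiv*, *keraj*); -ri when the stem ends in a vowel (*la*, *omu*, *sivari*).
The final sound of *umi* is /i/, which is a vowel, so the suffix is -ri, giving *umiri*.
*wigov* — final sound /v/ (a voiced consonant) → -mer → *wigovmer*.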